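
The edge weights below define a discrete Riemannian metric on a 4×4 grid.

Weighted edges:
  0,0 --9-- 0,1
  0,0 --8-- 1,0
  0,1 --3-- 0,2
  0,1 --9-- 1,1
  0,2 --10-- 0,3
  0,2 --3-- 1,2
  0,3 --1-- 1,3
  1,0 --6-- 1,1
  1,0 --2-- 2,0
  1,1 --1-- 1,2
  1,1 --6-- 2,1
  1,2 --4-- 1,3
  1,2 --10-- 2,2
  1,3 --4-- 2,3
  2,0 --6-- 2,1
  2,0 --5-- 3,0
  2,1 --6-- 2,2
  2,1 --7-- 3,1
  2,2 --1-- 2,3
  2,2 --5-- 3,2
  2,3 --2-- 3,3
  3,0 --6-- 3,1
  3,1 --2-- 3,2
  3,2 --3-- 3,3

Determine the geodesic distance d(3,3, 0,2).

Shortest path: 3,3 → 2,3 → 1,3 → 1,2 → 0,2, total weight = 13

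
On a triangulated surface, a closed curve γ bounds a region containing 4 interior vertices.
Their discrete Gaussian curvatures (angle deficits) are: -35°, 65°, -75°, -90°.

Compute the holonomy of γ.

Holonomy = total enclosed curvature = (-35°) + 65° + (-75°) + (-90°) = -135°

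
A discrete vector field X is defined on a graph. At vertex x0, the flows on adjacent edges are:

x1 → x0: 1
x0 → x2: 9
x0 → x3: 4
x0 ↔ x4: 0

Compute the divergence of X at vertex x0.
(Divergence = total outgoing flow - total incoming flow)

Divergence = sum of outgoing flows = (-1) + 9 + 4 + 0 = 12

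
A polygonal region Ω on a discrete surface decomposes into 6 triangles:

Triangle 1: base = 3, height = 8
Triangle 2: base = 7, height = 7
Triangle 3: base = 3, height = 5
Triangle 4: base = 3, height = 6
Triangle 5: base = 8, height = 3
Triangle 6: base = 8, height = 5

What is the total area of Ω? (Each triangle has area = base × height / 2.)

(1/2)×3×8 + (1/2)×7×7 + (1/2)×3×5 + (1/2)×3×6 + (1/2)×8×3 + (1/2)×8×5 = 85.0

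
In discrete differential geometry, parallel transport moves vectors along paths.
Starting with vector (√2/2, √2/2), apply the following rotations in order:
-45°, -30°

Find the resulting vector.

Total rotation: (-45°) + (-30°) = -75°. Final vector: (0.8660, -0.5000)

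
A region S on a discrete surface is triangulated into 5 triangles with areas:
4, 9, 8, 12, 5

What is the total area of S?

4 + 9 + 8 + 12 + 5 = 38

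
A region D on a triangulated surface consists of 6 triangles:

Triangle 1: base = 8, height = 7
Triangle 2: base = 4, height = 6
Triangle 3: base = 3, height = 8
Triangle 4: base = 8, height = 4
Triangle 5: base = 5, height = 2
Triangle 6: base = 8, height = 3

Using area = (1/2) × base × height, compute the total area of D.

(1/2)×8×7 + (1/2)×4×6 + (1/2)×3×8 + (1/2)×8×4 + (1/2)×5×2 + (1/2)×8×3 = 85.0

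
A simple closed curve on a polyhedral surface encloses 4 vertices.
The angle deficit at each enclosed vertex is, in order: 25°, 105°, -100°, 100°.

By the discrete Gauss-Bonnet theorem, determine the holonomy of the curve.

Holonomy = total enclosed curvature = 25° + 105° + (-100°) + 100° = 130°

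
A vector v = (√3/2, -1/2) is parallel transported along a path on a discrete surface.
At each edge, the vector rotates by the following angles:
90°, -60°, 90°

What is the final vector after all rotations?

Total rotation: 90° + (-60°) + 90° = 120°. Final vector: (0, 1)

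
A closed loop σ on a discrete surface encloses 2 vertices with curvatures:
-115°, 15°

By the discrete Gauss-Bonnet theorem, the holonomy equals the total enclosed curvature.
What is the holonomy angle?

Holonomy = total enclosed curvature = (-115°) + 15° = -100°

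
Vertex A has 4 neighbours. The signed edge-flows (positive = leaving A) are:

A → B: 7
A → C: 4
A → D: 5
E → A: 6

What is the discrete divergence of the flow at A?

Divergence = sum of outgoing flows = 7 + 4 + 5 + (-6) = 10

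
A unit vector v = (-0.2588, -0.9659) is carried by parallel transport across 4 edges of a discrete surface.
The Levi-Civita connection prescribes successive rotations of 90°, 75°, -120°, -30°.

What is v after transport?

Total rotation: 90° + 75° + (-120°) + (-30°) = 15°. Final vector: (0, -1)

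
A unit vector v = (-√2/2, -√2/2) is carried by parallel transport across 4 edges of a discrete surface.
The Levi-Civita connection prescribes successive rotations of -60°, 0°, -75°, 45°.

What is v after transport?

Total rotation: (-60°) + 0° + (-75°) + 45° = -90°. Final vector: (-0.7071, 0.7071)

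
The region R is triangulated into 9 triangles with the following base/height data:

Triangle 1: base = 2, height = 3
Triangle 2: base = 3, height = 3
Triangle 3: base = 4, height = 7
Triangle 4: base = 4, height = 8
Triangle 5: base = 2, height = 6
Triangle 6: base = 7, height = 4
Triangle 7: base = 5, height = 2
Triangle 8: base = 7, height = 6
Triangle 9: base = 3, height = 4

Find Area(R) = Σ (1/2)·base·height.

(1/2)×2×3 + (1/2)×3×3 + (1/2)×4×7 + (1/2)×4×8 + (1/2)×2×6 + (1/2)×7×4 + (1/2)×5×2 + (1/2)×7×6 + (1/2)×3×4 = 89.5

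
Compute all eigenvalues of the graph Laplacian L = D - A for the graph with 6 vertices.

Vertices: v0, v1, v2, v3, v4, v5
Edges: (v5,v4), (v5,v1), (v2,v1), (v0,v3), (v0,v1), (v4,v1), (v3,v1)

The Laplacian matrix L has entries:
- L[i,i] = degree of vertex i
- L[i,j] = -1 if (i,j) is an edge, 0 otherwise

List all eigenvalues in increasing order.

Degrees: deg(v0) = 2, deg(v1) = 5, deg(v2) = 1, deg(v3) = 2, deg(v4) = 2, deg(v5) = 2.
L = D − A with rows/columns ordered (v0, v1, v2, v3, v4, v5):
  [ 2, -1,  0, -1,  0,  0]
  [-1,  5, -1, -1, -1, -1]
  [ 0, -1,  1,  0,  0,  0]
  [-1, -1,  0,  2,  0,  0]
  [ 0, -1,  0,  0,  2, -1]
  [ 0, -1,  0,  0, -1,  2]
Characteristic polynomial: det(λI − L) = λ(λ − 1)²(λ − 3)²(λ − 6).
Roots: λ = 0; (λ − 1) = 0 ⇒ λ = 1 (multiplicity 2); (λ − 3) = 0 ⇒ λ = 3 (multiplicity 2); (λ − 6) = 0 ⇒ λ = 6.
(Check: the roots sum (with multiplicity) to 14, matching trace L = Σdeg = 2·7 = 14.)
Laplacian eigenvalues (increasing order): [0.0, 1.0, 1.0, 3.0, 3.0, 6.0]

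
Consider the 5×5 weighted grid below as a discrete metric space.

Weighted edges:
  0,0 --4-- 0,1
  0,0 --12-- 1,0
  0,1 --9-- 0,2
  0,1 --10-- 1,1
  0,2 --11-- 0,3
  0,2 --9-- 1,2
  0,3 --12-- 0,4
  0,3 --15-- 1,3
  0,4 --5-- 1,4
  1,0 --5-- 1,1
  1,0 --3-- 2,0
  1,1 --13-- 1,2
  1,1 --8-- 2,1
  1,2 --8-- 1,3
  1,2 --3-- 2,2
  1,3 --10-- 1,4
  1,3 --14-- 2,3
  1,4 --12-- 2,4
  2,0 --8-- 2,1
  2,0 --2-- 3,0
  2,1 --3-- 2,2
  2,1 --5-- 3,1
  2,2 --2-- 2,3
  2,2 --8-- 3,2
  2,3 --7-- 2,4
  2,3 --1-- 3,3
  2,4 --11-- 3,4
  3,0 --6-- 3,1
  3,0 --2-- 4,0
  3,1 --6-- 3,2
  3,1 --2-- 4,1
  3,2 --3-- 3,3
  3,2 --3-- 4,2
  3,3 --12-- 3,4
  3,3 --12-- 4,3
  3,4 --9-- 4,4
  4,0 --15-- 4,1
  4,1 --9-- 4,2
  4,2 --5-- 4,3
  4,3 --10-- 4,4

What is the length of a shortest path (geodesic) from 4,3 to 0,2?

Shortest path: 4,3 → 4,2 → 3,2 → 3,3 → 2,3 → 2,2 → 1,2 → 0,2, total weight = 26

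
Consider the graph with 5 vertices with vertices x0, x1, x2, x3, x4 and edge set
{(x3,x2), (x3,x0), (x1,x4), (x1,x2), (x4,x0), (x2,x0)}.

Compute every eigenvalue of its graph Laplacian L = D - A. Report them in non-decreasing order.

Degrees: deg(x0) = 3, deg(x1) = 2, deg(x2) = 3, deg(x3) = 2, deg(x4) = 2.
L = D − A with rows/columns ordered (x0, x1, x2, x3, x4):
  [ 3,  0, -1, -1, -1]
  [ 0,  2, -1,  0, -1]
  [-1, -1,  3, -1,  0]
  [-1,  0, -1,  2,  0]
  [-1, -1,  0,  0,  2]
Characteristic polynomial: det(λI − L) = λ(λ² − 5λ + 5)(λ² − 7λ + 11).
Roots: λ = 0; (λ² − 5λ + 5) = 0 ⇒ λ = (5 ± √5)/2 ≈ 1.382, 3.618; (λ² − 7λ + 11) = 0 ⇒ λ = (7 ± √5)/2 ≈ 2.382, 4.618.
(Check: the roots sum (with multiplicity) to 12, matching trace L = Σdeg = 2·6 = 12.)
Laplacian eigenvalues (increasing order): [0.0, 1.382, 2.382, 3.618, 4.618]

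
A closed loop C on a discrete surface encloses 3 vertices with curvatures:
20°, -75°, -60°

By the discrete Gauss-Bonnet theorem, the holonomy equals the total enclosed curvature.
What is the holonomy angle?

Holonomy = total enclosed curvature = 20° + (-75°) + (-60°) = -115°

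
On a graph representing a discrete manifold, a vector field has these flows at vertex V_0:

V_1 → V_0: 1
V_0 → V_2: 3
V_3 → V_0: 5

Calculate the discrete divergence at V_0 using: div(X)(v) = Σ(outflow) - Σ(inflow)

Divergence = sum of outgoing flows = (-1) + 3 + (-5) = -3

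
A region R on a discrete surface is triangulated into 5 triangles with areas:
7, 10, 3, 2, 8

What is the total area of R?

7 + 10 + 3 + 2 + 8 = 30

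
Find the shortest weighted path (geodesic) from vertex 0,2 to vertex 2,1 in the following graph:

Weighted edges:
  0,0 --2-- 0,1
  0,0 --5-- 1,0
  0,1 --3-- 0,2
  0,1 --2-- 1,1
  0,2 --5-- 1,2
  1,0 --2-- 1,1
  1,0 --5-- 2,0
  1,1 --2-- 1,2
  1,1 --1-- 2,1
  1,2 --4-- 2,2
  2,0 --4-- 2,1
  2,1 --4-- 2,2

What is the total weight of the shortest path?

Shortest path: 0,2 → 0,1 → 1,1 → 2,1, total weight = 6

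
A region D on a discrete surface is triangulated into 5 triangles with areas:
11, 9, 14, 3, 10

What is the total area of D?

11 + 9 + 14 + 3 + 10 = 47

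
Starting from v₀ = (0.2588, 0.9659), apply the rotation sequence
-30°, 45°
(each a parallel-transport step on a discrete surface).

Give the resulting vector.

Total rotation: (-30°) + 45° = 15°. Final vector: (0, 1)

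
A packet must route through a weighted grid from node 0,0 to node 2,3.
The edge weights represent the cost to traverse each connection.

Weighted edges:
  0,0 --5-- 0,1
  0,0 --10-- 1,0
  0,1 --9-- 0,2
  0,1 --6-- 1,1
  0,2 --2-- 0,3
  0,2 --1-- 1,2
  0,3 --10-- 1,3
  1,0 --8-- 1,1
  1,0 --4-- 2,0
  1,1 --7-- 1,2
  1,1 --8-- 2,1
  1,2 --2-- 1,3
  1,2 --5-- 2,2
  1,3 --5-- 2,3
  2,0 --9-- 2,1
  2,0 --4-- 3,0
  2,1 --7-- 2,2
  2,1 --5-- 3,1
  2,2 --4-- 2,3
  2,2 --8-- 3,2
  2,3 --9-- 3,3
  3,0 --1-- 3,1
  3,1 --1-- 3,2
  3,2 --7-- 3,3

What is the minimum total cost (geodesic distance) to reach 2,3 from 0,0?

Shortest path: 0,0 → 0,1 → 0,2 → 1,2 → 1,3 → 2,3, total weight = 22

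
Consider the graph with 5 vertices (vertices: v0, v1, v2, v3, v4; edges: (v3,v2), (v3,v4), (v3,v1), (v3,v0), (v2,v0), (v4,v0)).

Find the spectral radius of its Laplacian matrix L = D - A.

Degrees: deg(v0) = 3, deg(v1) = 1, deg(v2) = 2, deg(v3) = 4, deg(v4) = 2.
L = D − A with rows/columns ordered (v0, v1, v2, v3, v4):
  [ 3,  0, -1, -1, -1]
  [ 0,  1,  0, -1,  0]
  [-1,  0,  2, -1,  0]
  [-1, -1, -1,  4, -1]
  [-1,  0,  0, -1,  2]
Characteristic polynomial: det(λI − L) = λ(λ − 1)(λ − 2)(λ − 4)(λ − 5).
Roots: λ = 0; (λ − 1) = 0 ⇒ λ = 1; (λ − 2) = 0 ⇒ λ = 2; (λ − 4) = 0 ⇒ λ = 4; (λ − 5) = 0 ⇒ λ = 5.
(Check: the roots sum (with multiplicity) to 12, matching trace L = Σdeg = 2·6 = 12.)
Laplacian eigenvalues: [0.0, 1.0, 2.0, 4.0, 5.0]. Largest eigenvalue (spectral radius) = 5.0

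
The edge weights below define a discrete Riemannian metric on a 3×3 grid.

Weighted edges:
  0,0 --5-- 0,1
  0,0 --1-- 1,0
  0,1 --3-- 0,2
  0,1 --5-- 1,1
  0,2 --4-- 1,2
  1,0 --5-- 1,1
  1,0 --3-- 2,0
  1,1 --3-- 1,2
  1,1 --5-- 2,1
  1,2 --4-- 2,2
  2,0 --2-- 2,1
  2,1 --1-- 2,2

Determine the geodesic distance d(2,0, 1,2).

Shortest path: 2,0 → 2,1 → 2,2 → 1,2, total weight = 7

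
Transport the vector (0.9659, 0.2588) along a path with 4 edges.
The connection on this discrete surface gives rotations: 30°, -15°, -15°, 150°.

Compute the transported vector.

Total rotation: 30° + (-15°) + (-15°) + 150° = 150°. Final vector: (-0.9659, 0.2588)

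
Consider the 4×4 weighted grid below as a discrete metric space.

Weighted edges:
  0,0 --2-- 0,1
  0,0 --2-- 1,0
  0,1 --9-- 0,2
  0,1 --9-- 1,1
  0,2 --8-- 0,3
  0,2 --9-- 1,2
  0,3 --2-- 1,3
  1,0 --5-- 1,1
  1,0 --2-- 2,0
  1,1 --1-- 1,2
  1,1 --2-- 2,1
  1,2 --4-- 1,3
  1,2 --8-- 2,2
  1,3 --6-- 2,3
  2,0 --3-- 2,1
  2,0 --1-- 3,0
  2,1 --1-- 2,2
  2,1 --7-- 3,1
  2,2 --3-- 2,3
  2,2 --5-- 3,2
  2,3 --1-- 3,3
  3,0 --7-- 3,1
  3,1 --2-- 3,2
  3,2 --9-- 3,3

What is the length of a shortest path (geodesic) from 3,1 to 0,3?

Shortest path: 3,1 → 2,1 → 1,1 → 1,2 → 1,3 → 0,3, total weight = 16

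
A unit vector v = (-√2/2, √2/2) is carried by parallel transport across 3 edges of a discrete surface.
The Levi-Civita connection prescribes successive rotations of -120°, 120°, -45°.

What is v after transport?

Total rotation: (-120°) + 120° + (-45°) = -45°. Final vector: (0, 1)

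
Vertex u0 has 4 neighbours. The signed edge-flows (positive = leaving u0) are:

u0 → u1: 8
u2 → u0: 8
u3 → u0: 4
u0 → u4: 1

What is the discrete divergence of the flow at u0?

Divergence = sum of outgoing flows = 8 + (-8) + (-4) + 1 = -3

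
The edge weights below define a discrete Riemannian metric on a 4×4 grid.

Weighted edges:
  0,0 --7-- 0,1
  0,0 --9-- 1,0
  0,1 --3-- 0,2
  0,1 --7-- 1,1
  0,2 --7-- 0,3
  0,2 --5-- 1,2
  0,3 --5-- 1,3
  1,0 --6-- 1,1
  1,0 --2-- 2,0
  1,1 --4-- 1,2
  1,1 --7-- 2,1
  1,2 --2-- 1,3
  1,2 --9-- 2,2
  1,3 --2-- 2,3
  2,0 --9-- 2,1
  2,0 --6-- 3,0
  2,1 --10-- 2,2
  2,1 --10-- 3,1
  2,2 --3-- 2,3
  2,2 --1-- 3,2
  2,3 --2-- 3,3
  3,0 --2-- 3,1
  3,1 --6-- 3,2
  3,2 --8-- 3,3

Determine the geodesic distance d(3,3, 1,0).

Shortest path: 3,3 → 2,3 → 1,3 → 1,2 → 1,1 → 1,0, total weight = 16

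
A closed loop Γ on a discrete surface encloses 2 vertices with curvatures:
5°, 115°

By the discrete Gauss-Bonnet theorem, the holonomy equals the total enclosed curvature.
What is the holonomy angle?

Holonomy = total enclosed curvature = 5° + 115° = 120°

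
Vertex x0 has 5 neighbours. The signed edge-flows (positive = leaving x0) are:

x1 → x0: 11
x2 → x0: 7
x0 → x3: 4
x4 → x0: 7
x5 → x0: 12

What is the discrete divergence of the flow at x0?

Divergence = sum of outgoing flows = (-11) + (-7) + 4 + (-7) + (-12) = -33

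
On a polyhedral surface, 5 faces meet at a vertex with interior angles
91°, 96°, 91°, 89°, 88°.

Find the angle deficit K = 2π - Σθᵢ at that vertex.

Sum of angles = 455°. K = 360° - 455° = -95° = -19π/36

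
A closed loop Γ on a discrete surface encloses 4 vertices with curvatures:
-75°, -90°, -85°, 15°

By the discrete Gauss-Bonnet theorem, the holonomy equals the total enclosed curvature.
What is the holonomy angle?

Holonomy = total enclosed curvature = (-75°) + (-90°) + (-85°) + 15° = -235°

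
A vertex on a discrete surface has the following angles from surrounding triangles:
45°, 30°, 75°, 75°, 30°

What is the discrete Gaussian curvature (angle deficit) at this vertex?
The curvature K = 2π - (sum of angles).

Sum of angles = 255°. K = 360° - 255° = 105°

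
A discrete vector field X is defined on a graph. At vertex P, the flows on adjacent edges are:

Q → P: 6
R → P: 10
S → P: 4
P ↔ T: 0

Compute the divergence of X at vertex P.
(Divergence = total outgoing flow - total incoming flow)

Divergence = sum of outgoing flows = (-6) + (-10) + (-4) + 0 = -20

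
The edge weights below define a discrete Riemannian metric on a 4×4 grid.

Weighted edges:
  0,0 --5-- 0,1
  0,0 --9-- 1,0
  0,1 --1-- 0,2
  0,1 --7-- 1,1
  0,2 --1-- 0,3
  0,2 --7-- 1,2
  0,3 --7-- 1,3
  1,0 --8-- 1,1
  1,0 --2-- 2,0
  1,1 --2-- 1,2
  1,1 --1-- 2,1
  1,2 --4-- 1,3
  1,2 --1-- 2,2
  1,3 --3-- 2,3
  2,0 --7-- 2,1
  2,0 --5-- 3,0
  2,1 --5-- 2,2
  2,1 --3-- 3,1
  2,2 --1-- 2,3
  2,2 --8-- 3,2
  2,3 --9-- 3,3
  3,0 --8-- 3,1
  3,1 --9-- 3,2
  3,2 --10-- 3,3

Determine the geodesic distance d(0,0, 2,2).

Shortest path: 0,0 → 0,1 → 0,2 → 1,2 → 2,2, total weight = 14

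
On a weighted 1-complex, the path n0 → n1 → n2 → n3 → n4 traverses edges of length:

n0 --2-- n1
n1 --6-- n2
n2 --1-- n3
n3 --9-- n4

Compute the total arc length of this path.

Arc length = 2 + 6 + 1 + 9 = 18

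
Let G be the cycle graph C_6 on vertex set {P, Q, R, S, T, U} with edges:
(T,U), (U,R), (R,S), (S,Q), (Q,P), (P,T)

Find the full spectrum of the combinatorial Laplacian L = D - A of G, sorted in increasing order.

The cycle graph C_n has Laplacian eigenvalues λ_k = 2 − 2cos(2πk/n), k = 0, 1, …, n−1. Here n = 6:
k=0: 2 − 2cos(0) = 0.0; k=1: 2 − 2cos(π/3) = 1.0; k=2: 2 − 2cos(2π/3) = 3.0; k=3: 2 − 2cos(π) = 4.0; k=4: 2 − 2cos(4π/3) = 3.0; k=5: 2 − 2cos(5π/3) = 1.0.
Laplacian eigenvalues (increasing order): [0.0, 1.0, 1.0, 3.0, 3.0, 4.0]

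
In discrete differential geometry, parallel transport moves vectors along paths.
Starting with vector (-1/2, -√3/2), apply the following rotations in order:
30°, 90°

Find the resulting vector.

Total rotation: 30° + 90° = 120°. Final vector: (1, 0)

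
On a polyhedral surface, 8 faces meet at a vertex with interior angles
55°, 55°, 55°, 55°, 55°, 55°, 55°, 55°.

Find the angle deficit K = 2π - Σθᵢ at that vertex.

Sum of angles = 440°. K = 360° - 440° = -80°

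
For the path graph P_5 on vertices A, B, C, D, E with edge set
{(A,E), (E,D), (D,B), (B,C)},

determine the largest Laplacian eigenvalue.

The path graph P_n has Laplacian eigenvalues λ_k = 2 − 2cos(kπ/n), k = 0, 1, …, n−1. Here n = 5:
k=0: 2 − 2cos(0) = 0.0; k=1: 2 − 2cos(π/5) = 0.382; k=2: 2 − 2cos(2π/5) = 1.382; k=3: 2 − 2cos(3π/5) = 2.618; k=4: 2 − 2cos(4π/5) = 3.618.
Laplacian eigenvalues: [0.0, 0.382, 1.382, 2.618, 3.618]. Largest eigenvalue (spectral radius) = 3.618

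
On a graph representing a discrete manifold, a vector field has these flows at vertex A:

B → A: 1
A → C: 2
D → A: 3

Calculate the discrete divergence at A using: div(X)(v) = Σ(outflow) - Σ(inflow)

Divergence = sum of outgoing flows = (-1) + 2 + (-3) = -2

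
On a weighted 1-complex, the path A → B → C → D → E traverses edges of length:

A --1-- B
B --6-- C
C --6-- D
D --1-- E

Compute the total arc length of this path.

Arc length = 1 + 6 + 6 + 1 = 14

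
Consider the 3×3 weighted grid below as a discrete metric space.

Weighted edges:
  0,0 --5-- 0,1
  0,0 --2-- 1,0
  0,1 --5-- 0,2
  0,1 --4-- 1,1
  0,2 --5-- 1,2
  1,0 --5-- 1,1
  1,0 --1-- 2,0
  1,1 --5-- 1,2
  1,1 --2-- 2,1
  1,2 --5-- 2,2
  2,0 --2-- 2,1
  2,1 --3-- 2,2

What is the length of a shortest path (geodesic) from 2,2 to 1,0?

Shortest path: 2,2 → 2,1 → 2,0 → 1,0, total weight = 6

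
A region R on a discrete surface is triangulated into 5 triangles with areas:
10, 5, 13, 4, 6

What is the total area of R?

10 + 5 + 13 + 4 + 6 = 38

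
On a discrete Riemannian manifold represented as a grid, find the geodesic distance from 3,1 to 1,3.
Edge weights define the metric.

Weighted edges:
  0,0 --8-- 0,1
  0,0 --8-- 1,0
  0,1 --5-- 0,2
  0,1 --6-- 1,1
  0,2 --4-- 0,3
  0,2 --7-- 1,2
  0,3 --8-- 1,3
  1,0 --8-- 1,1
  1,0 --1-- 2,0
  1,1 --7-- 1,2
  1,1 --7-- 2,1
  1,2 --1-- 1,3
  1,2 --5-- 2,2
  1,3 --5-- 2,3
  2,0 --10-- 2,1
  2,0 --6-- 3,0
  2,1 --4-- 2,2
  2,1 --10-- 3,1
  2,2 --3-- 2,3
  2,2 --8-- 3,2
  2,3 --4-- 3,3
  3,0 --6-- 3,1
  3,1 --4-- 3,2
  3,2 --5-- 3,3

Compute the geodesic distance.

Shortest path: 3,1 → 3,2 → 3,3 → 2,3 → 1,3, total weight = 18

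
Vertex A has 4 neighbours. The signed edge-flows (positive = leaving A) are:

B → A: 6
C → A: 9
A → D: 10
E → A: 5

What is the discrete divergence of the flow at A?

Divergence = sum of outgoing flows = (-6) + (-9) + 10 + (-5) = -10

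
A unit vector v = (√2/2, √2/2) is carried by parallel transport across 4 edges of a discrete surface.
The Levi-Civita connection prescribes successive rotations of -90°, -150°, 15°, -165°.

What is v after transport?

Total rotation: (-90°) + (-150°) + 15° + (-165°) = -390° ≡ -30° (mod 360°). Final vector: (0.9659, 0.2588)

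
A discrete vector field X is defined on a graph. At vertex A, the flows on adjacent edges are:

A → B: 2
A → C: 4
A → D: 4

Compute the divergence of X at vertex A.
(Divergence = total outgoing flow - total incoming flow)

Divergence = sum of outgoing flows = 2 + 4 + 4 = 10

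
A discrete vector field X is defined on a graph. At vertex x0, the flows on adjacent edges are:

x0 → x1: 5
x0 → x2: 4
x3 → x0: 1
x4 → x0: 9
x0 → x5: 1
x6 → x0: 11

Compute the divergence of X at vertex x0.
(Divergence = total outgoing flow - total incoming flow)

Divergence = sum of outgoing flows = 5 + 4 + (-1) + (-9) + 1 + (-11) = -11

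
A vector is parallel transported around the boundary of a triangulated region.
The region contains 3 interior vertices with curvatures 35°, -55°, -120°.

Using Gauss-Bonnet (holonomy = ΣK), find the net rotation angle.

Holonomy = total enclosed curvature = 35° + (-55°) + (-120°) = -140°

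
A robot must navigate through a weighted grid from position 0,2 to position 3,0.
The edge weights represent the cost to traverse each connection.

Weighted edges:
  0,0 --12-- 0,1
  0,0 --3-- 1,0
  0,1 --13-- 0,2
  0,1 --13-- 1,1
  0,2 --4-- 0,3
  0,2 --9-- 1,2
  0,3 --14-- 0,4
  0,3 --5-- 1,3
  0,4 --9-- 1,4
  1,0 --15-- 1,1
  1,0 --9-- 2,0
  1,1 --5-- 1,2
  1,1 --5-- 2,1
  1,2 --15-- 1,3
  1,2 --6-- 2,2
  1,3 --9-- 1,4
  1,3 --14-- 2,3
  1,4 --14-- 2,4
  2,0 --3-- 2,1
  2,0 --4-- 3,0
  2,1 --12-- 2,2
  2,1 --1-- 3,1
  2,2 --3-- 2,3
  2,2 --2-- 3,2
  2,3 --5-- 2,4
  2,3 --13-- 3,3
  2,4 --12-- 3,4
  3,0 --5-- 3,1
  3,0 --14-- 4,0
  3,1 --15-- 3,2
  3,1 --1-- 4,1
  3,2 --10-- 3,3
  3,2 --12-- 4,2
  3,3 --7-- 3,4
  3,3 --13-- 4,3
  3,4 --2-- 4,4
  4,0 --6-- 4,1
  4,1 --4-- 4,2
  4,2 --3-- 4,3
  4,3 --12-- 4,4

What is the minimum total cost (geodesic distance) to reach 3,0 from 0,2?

Shortest path: 0,2 → 1,2 → 1,1 → 2,1 → 3,1 → 3,0, total weight = 25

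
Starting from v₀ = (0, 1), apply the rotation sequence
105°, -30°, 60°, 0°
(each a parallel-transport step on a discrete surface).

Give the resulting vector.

Total rotation: 105° + (-30°) + 60° + 0° = 135°. Final vector: (-0.7071, -0.7071)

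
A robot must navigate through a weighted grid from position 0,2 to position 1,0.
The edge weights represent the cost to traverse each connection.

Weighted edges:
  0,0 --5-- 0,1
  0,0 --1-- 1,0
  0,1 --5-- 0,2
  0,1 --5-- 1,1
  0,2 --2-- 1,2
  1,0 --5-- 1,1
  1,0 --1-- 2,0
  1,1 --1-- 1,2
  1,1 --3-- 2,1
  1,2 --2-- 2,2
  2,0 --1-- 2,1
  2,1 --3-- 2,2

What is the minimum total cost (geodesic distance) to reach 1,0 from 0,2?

Shortest path: 0,2 → 1,2 → 1,1 → 1,0, total weight = 8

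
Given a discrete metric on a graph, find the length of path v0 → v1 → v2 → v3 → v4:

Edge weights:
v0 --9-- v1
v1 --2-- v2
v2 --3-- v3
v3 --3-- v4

Arc length = 9 + 2 + 3 + 3 = 17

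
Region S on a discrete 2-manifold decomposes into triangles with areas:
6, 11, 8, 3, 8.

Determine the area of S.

6 + 11 + 8 + 3 + 8 = 36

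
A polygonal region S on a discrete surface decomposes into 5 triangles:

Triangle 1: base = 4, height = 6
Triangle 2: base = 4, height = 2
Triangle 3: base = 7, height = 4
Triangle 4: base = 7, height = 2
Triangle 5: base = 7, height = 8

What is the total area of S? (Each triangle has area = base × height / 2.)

(1/2)×4×6 + (1/2)×4×2 + (1/2)×7×4 + (1/2)×7×2 + (1/2)×7×8 = 65.0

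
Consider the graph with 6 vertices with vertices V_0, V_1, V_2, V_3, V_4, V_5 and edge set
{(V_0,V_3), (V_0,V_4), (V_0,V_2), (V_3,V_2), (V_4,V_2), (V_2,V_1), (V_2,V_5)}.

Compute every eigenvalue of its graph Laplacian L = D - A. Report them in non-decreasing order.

Degrees: deg(V_0) = 3, deg(V_1) = 1, deg(V_2) = 5, deg(V_3) = 2, deg(V_4) = 2, deg(V_5) = 1.
L = D − A with rows/columns ordered (V_0, V_1, V_2, V_3, V_4, V_5):
  [ 3,  0, -1, -1, -1,  0]
  [ 0,  1, -1,  0,  0,  0]
  [-1, -1,  5, -1, -1, -1]
  [-1,  0, -1,  2,  0,  0]
  [-1,  0, -1,  0,  2,  0]
  [ 0,  0, -1,  0,  0,  1]
Characteristic polynomial: det(λI − L) = λ(λ − 1)²(λ − 2)(λ − 4)(λ − 6).
Roots: λ = 0; (λ − 1) = 0 ⇒ λ = 1 (multiplicity 2); (λ − 2) = 0 ⇒ λ = 2; (λ − 4) = 0 ⇒ λ = 4; (λ − 6) = 0 ⇒ λ = 6.
(Check: the roots sum (with multiplicity) to 14, matching trace L = Σdeg = 2·7 = 14.)
Laplacian eigenvalues (increasing order): [0.0, 1.0, 1.0, 2.0, 4.0, 6.0]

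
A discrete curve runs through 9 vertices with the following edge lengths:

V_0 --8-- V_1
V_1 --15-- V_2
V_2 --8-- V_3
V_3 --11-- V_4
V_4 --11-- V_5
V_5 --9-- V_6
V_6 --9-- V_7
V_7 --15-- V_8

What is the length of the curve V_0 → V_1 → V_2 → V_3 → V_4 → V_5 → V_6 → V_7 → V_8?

Arc length = 8 + 15 + 8 + 11 + 11 + 9 + 9 + 15 = 86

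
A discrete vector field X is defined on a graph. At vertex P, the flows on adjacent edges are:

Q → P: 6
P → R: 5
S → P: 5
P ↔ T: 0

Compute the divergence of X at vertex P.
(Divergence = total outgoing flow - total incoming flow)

Divergence = sum of outgoing flows = (-6) + 5 + (-5) + 0 = -6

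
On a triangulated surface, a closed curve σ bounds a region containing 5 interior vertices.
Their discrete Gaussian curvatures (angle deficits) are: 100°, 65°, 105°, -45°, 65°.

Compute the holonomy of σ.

Holonomy = total enclosed curvature = 100° + 65° + 105° + (-45°) + 65° = 290°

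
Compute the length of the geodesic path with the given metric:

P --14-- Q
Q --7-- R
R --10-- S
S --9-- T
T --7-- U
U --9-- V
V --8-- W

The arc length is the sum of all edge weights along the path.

Arc length = 14 + 7 + 10 + 9 + 7 + 9 + 8 = 64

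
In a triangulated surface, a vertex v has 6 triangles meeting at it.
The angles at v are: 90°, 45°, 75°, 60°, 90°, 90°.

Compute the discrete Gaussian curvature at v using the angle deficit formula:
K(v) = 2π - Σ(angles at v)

Sum of angles = 450°. K = 360° - 450° = -90°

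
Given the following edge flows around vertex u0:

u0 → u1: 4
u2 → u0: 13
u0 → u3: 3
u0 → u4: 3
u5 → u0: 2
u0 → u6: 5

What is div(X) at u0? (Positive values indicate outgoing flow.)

Divergence = sum of outgoing flows = 4 + (-13) + 3 + 3 + (-2) + 5 = 0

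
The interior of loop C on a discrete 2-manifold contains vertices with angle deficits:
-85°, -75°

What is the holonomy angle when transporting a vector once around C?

Holonomy = total enclosed curvature = (-85°) + (-75°) = -160°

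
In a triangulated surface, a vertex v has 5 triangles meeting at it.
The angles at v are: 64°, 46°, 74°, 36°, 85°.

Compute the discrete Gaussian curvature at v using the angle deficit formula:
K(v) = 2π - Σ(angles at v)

Sum of angles = 305°. K = 360° - 305° = 55° = 11π/36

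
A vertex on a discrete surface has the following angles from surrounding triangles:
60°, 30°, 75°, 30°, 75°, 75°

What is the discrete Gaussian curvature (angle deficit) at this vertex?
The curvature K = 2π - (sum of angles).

Sum of angles = 345°. K = 360° - 345° = 15°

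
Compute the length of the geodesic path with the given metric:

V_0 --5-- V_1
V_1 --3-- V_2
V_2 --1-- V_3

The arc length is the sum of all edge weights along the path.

Arc length = 5 + 3 + 1 = 9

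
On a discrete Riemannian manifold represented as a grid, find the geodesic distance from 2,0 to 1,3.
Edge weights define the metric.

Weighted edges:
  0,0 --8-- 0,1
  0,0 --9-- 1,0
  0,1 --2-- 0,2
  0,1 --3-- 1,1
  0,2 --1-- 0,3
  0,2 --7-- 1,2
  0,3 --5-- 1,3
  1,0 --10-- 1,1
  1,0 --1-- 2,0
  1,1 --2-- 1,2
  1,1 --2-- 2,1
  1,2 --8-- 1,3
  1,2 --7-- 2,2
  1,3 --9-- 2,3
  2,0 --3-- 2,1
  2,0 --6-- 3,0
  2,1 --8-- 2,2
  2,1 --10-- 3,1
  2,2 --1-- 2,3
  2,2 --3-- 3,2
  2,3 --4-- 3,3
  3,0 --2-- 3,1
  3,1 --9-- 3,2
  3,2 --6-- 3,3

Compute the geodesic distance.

Shortest path: 2,0 → 2,1 → 1,1 → 1,2 → 1,3, total weight = 15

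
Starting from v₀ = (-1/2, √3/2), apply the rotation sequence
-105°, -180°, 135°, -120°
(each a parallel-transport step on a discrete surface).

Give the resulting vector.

Total rotation: (-105°) + (-180°) + 135° + (-120°) = -270° ≡ 90° (mod 360°). Final vector: (-0.8660, -0.5000)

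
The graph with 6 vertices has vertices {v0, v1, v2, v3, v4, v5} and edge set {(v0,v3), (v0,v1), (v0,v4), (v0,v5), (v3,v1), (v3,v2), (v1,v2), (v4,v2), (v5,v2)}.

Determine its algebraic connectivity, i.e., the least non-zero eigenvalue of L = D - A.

Degrees: deg(v0) = 4, deg(v1) = 3, deg(v2) = 4, deg(v3) = 3, deg(v4) = 2, deg(v5) = 2.
L = D − A with rows/columns ordered (v0, v1, v2, v3, v4, v5):
  [ 4, -1,  0, -1, -1, -1]
  [-1,  3, -1, -1,  0,  0]
  [ 0, -1,  4, -1, -1, -1]
  [-1, -1, -1,  3,  0,  0]
  [-1,  0, -1,  0,  2,  0]
  [-1,  0, -1,  0,  0,  2]
Characteristic polynomial: det(λI − L) = λ(λ − 2)²(λ − 4)²(λ − 6).
Roots: λ = 0; (λ − 2) = 0 ⇒ λ = 2 (multiplicity 2); (λ − 4) = 0 ⇒ λ = 4 (multiplicity 2); (λ − 6) = 0 ⇒ λ = 6.
(Check: the roots sum (with multiplicity) to 18, matching trace L = Σdeg = 2·9 = 18.)
Laplacian eigenvalues: [0.0, 2.0, 2.0, 4.0, 4.0, 6.0]. Algebraic connectivity (smallest non-zero eigenvalue) = 2.0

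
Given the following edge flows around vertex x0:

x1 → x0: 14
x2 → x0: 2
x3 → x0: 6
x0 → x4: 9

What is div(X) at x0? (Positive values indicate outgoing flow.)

Divergence = sum of outgoing flows = (-14) + (-2) + (-6) + 9 = -13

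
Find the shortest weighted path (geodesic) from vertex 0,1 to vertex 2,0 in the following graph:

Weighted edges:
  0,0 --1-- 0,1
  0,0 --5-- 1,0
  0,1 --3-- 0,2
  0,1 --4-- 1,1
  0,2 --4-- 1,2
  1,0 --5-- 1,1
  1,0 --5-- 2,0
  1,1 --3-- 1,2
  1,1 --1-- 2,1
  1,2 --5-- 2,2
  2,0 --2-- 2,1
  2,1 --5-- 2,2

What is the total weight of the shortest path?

Shortest path: 0,1 → 1,1 → 2,1 → 2,0, total weight = 7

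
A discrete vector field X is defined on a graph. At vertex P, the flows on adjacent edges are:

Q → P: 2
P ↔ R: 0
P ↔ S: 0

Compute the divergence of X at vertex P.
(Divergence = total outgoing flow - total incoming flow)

Divergence = sum of outgoing flows = (-2) + 0 + 0 = -2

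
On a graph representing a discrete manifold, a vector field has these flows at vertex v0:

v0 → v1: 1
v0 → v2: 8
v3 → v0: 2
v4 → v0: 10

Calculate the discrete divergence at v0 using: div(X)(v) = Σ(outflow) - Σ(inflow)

Divergence = sum of outgoing flows = 1 + 8 + (-2) + (-10) = -3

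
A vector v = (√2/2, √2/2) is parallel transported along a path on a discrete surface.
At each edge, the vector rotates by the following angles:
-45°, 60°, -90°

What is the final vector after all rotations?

Total rotation: (-45°) + 60° + (-90°) = -75°. Final vector: (0.8660, -0.5000)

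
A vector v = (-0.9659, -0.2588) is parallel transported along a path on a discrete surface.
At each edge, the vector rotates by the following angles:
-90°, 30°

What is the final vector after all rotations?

Total rotation: (-90°) + 30° = -60°. Final vector: (-0.7071, 0.7071)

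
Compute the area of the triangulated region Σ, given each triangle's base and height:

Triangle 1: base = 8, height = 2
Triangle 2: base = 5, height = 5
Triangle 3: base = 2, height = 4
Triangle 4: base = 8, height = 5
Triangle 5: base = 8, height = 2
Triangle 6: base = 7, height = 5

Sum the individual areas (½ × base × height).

(1/2)×8×2 + (1/2)×5×5 + (1/2)×2×4 + (1/2)×8×5 + (1/2)×8×2 + (1/2)×7×5 = 70.0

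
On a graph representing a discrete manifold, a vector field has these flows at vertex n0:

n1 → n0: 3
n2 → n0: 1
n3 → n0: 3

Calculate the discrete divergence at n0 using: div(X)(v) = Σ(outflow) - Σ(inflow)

Divergence = sum of outgoing flows = (-3) + (-1) + (-3) = -7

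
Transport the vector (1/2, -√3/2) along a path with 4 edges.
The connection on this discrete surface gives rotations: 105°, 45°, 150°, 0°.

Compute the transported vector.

Total rotation: 105° + 45° + 150° + 0° = 300° ≡ -60° (mod 360°). Final vector: (-0.5000, -0.8660)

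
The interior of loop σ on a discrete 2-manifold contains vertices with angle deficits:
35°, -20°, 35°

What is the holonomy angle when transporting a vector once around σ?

Holonomy = total enclosed curvature = 35° + (-20°) + 35° = 50°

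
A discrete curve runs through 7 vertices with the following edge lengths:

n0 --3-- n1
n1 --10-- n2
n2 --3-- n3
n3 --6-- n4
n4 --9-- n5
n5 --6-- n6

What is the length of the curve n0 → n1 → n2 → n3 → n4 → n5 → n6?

Arc length = 3 + 10 + 3 + 6 + 9 + 6 = 37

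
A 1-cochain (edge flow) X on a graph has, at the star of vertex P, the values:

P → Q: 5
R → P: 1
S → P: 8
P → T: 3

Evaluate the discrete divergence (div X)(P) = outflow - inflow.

Divergence = sum of outgoing flows = 5 + (-1) + (-8) + 3 = -1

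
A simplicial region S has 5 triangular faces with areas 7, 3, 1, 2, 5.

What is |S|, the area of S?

7 + 3 + 1 + 2 + 5 = 18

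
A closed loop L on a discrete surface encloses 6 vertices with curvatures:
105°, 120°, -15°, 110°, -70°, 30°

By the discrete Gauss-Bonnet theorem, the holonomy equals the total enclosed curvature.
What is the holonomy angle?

Holonomy = total enclosed curvature = 105° + 120° + (-15°) + 110° + (-70°) + 30° = 280°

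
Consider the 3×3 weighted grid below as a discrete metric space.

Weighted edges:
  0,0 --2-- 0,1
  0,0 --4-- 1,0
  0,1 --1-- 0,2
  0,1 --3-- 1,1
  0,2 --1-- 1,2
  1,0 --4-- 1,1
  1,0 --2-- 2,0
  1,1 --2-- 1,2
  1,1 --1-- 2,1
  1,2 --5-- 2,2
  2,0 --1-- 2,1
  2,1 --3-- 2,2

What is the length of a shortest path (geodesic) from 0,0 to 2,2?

Shortest path: 0,0 → 0,1 → 0,2 → 1,2 → 2,2, total weight = 9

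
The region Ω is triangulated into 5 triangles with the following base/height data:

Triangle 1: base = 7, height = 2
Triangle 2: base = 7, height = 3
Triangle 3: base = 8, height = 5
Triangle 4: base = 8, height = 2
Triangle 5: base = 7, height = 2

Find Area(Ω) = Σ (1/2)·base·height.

(1/2)×7×2 + (1/2)×7×3 + (1/2)×8×5 + (1/2)×8×2 + (1/2)×7×2 = 52.5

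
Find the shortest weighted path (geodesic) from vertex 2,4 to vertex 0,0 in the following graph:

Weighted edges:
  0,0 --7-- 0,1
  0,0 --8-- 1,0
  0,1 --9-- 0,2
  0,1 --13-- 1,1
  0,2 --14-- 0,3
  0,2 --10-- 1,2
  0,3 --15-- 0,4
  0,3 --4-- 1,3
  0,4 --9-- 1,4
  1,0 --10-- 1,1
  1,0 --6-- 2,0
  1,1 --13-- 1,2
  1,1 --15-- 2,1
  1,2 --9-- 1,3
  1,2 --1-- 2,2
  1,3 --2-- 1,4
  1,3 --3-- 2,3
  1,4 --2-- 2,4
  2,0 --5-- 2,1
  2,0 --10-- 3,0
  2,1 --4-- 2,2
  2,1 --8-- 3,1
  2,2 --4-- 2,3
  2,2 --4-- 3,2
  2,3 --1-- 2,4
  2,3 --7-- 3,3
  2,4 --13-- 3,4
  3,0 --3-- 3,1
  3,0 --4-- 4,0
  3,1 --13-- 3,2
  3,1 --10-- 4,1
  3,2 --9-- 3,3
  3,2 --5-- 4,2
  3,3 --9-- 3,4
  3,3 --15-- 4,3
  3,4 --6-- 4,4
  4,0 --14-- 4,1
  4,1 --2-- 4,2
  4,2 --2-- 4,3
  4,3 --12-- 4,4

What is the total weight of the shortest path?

Shortest path: 2,4 → 2,3 → 2,2 → 2,1 → 2,0 → 1,0 → 0,0, total weight = 28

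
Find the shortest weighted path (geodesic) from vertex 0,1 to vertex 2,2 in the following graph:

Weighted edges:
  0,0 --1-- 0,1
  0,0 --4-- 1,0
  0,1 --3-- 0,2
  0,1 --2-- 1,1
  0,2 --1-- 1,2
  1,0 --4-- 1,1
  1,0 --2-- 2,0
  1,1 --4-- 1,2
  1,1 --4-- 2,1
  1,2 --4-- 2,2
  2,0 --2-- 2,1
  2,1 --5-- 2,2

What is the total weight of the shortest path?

Shortest path: 0,1 → 0,2 → 1,2 → 2,2, total weight = 8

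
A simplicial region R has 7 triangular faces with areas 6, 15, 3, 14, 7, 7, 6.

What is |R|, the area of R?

6 + 15 + 3 + 14 + 7 + 7 + 6 = 58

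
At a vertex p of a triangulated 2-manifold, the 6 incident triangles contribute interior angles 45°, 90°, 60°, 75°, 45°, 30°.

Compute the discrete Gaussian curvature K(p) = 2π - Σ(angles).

Sum of angles = 345°. K = 360° - 345° = 15° = π/12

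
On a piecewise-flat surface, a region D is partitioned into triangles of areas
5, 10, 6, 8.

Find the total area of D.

5 + 10 + 6 + 8 = 29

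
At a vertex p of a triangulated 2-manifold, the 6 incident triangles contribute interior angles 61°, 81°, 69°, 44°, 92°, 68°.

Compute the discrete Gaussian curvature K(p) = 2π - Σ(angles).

Sum of angles = 415°. K = 360° - 415° = -55° = -11π/36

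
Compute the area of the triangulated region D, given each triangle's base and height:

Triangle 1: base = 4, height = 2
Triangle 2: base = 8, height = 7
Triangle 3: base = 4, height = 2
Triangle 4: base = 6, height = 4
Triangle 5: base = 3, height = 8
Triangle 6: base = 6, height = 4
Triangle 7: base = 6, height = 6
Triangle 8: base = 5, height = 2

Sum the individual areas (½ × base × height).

(1/2)×4×2 + (1/2)×8×7 + (1/2)×4×2 + (1/2)×6×4 + (1/2)×3×8 + (1/2)×6×4 + (1/2)×6×6 + (1/2)×5×2 = 95.0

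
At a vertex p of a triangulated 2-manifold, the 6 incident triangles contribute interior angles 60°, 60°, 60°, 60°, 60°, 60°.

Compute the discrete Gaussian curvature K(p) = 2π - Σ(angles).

Sum of angles = 360°. K = 360° - 360° = 0°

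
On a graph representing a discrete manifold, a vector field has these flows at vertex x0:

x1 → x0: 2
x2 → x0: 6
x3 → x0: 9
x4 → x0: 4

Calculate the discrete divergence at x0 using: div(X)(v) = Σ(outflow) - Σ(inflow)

Divergence = sum of outgoing flows = (-2) + (-6) + (-9) + (-4) = -21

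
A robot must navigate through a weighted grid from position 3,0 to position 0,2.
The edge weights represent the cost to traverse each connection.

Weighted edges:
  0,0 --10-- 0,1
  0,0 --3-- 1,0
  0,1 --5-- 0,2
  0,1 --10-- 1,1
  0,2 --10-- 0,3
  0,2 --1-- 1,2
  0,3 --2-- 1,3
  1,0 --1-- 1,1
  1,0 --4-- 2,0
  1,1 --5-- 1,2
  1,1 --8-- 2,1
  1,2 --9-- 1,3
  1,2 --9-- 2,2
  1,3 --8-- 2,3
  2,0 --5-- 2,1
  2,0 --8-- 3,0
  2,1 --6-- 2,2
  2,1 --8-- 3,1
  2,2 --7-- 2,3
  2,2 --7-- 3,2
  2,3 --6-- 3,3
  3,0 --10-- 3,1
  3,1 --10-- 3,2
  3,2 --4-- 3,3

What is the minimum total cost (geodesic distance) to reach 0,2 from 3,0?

Shortest path: 3,0 → 2,0 → 1,0 → 1,1 → 1,2 → 0,2, total weight = 19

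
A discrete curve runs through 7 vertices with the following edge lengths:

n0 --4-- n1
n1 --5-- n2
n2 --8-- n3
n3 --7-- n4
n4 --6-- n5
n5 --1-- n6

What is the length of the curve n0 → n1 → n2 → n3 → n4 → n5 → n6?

Arc length = 4 + 5 + 8 + 7 + 6 + 1 = 31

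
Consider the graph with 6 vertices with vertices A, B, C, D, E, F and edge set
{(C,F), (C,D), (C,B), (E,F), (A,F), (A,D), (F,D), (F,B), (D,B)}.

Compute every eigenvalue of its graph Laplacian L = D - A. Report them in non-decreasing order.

Degrees: deg(A) = 2, deg(B) = 3, deg(C) = 3, deg(D) = 4, deg(E) = 1, deg(F) = 5.
L = D − A with rows/columns ordered (A, B, C, D, E, F):
  [ 2,  0,  0, -1,  0, -1]
  [ 0,  3, -1, -1,  0, -1]
  [ 0, -1,  3, -1,  0, -1]
  [-1, -1, -1,  4,  0, -1]
  [ 0,  0,  0,  0,  1, -1]
  [-1, -1, -1, -1, -1,  5]
Characteristic polynomial: det(λI − L) = λ(λ − 1)(λ − 2)(λ − 4)(λ − 5)(λ − 6).
Roots: λ = 0; (λ − 1) = 0 ⇒ λ = 1; (λ − 2) = 0 ⇒ λ = 2; (λ − 4) = 0 ⇒ λ = 4; (λ − 5) = 0 ⇒ λ = 5; (λ − 6) = 0 ⇒ λ = 6.
(Check: the roots sum (with multiplicity) to 18, matching trace L = Σdeg = 2·9 = 18.)
Laplacian eigenvalues (increasing order): [0.0, 1.0, 2.0, 4.0, 5.0, 6.0]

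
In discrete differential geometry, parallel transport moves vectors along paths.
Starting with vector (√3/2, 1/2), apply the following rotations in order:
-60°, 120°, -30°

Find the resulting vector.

Total rotation: (-60°) + 120° + (-30°) = 30°. Final vector: (0.5000, 0.8660)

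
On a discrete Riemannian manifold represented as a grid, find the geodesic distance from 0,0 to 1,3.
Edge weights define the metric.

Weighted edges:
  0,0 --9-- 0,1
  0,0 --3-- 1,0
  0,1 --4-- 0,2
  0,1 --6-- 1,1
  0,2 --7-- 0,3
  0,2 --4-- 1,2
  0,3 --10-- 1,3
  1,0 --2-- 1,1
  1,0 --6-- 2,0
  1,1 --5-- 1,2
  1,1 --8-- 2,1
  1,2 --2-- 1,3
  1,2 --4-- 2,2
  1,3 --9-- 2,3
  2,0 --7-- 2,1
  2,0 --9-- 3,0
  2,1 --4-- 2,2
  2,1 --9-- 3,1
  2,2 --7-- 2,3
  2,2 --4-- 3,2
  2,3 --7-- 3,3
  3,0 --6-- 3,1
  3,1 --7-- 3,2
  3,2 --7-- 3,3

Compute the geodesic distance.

Shortest path: 0,0 → 1,0 → 1,1 → 1,2 → 1,3, total weight = 12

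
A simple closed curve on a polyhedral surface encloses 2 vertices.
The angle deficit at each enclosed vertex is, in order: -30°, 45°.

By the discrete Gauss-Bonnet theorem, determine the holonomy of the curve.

Holonomy = total enclosed curvature = (-30°) + 45° = 15°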